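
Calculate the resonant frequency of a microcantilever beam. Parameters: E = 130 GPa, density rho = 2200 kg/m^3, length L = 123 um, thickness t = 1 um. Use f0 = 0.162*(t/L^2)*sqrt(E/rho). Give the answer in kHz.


Step 1: Convert units to SI.
t_SI = 1e-6 m, L_SI = 123e-6 m
Step 2: Calculate sqrt(E/rho).
sqrt(130e9 / 2200) = 7687.06 m/s
Step 3: Compute f0.
f0 = 0.162 * 1e-6 / (123e-6)^2 * 7687.06 = 82312.4 Hz = 82.31 kHz


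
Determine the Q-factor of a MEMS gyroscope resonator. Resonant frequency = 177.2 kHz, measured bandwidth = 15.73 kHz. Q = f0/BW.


Step 1: Q = f0 / bandwidth
Step 2: Q = 177.2 / 15.73
Q = 11.3


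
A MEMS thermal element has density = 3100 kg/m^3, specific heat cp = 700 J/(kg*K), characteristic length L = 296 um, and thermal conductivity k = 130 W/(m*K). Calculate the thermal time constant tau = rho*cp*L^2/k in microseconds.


Step 1: Convert L to m: L = 296e-6 m
Step 2: L^2 = (296e-6)^2 = 8.7616e-08 m^2
Step 3: tau = 3100 * 700 * 8.7616e-08 / 130 = 1.46251323e-03 s
Step 4: Convert to microseconds (multiply by 1e6).
tau = 1462.513 us


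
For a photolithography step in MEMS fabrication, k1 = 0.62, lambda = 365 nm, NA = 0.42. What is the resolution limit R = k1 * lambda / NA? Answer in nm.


Step 1: Identify values: k1 = 0.62, lambda = 365 nm, NA = 0.42
Step 2: R = k1 * lambda / NA
R = 0.62 * 365 / 0.42
R = 538.8 nm


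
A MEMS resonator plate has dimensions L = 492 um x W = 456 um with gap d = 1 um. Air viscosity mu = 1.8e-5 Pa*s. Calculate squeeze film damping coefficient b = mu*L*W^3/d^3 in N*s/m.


Step 1: Convert to SI.
L = 492e-6 m, W = 456e-6 m, d = 1e-6 m
Step 2: W^3 = (456e-6)^3 = 9.48e-11 m^3
Step 3: d^3 = (1e-6)^3 = 1.00e-18 m^3
Step 4: b = 1.8e-5 * 492e-6 * 9.48e-11 / 1.00e-18
b = 8.40e-01 N*s/m


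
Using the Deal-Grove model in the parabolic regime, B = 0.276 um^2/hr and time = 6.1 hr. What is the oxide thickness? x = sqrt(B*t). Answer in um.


Step 1: Compute B*t = 0.276 * 6.1 = 1.6836
Step 2: x = sqrt(1.6836)
x = 1.298 um


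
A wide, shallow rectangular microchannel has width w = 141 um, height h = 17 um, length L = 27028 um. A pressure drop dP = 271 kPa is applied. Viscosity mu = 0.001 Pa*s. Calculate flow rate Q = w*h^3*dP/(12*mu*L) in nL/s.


Step 1: Convert all dimensions to SI (meters).
w = 141e-6 m, h = 17e-6 m, L = 27028e-6 m, dP = 271e3 Pa
Step 2: Q = w * h^3 * dP / (12 * mu * L)
Q = 141e-6 * (17e-6)^3 * 271e3 / (12 * 0.001 * 27028e-6) = 5.7881531e-10 m^3/s
Step 3: Convert Q from m^3/s to nL/s (1 m^3 = 1e12 nL, so multiply by 1e12).
Q = 578.815 nL/s


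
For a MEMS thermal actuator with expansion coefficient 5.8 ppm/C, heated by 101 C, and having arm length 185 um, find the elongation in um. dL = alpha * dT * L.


Step 1: Convert CTE: alpha = 5.8 ppm/C = 5.8e-6 /C
Step 2: dL = 5.8e-6 * 101 * 185
dL = 0.1084 um


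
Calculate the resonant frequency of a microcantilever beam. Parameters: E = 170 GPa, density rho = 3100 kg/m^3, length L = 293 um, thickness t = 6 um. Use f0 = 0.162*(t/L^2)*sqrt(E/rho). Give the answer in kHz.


Step 1: Convert units to SI.
t_SI = 6e-6 m, L_SI = 293e-6 m
Step 2: Calculate sqrt(E/rho).
sqrt(170e9 / 3100) = 7405.32 m/s
Step 3: Compute f0.
f0 = 0.162 * 6e-6 / (293e-6)^2 * 7405.32 = 83844.6 Hz = 83.84 kHz


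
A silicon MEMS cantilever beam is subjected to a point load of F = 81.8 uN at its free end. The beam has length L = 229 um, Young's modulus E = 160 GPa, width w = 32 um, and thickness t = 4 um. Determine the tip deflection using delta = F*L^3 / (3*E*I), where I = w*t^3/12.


Step 1: Calculate the second moment of area.
I = w * t^3 / 12 = 32 * 4^3 / 12 = 170.6667 um^4
Step 2: Convert E to consistent units (1 GPa = 1000 uN/um^2).
E = 160 GPa = 160000 uN/um^2
Step 3: Calculate tip deflection.
delta = F * L^3 / (3 * E * I)
delta = 81.8 * 229^3 / (3 * 160000 * 170.6667)
delta = 11.9914 um


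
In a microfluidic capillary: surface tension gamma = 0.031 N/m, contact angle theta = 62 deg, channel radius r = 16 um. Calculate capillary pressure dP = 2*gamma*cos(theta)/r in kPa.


Step 1: cos(62 deg) = 0.4695
Step 2: Convert r to m: r = 16e-6 m
Step 3: dP = 2 * 0.031 * 0.4695 / 16e-6 = 1819.3 Pa
Step 4: Convert Pa to kPa (divide by 1000).
dP = 1.82 kPa


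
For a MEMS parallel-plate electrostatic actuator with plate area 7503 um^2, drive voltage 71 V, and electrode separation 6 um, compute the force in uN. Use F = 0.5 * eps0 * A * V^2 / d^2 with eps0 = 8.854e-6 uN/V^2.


Step 1: Identify parameters.
eps0 = 8.854e-6 uN/V^2, A = 7503 um^2, V = 71 V, d = 6 um
Step 2: Compute V^2 = 71^2 = 5041
Step 3: Compute d^2 = 6^2 = 36
Step 4: F = 0.5 * 8.854e-6 * 7503 * 5041 / 36
F = 4.651 uN


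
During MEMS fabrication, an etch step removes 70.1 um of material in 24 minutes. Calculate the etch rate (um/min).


Step 1: Etch rate = depth / time
Step 2: rate = 70.1 / 24
rate = 2.921 um/min


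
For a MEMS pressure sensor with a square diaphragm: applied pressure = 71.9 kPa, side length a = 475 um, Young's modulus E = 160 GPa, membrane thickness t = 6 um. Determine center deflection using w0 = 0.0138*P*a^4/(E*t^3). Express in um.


Step 1: Convert pressure to compatible units (E is in GPa, so P in GPa).
P = 71.9 kPa = 71.9e-6 GPa
Step 2: Compute numerator: 0.0138 * P * a^4.
a^4 = 475^4 = 50906640625
numerator = 0.0138 * 71.9e-6 * 50906640625 = 5.051059e+04
Step 3: Compute denominator: E * t^3 = 160 * 6^3 = 34560
Step 4: w0 = numerator / denominator = 5.051059e+04 / 34560 = 1.4615 um


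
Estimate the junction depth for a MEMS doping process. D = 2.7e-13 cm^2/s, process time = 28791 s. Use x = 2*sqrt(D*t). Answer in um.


Step 1: Compute D*t = 2.7e-13 * 28791 = 7.77357e-09 cm^2
Step 2: sqrt(D*t) = 8.81679e-05 cm
Step 3: x = 2 * 8.81679e-05 cm = 1.763358e-04 cm
Step 4: Convert to um (1 cm = 1e4 um): x = 1.763 um


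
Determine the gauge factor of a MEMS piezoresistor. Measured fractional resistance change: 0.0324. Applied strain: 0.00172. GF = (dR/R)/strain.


Step 1: Identify values.
dR/R = 0.0324, strain = 0.00172
Step 2: GF = (dR/R) / strain = 0.0324 / 0.00172
GF = 18.8


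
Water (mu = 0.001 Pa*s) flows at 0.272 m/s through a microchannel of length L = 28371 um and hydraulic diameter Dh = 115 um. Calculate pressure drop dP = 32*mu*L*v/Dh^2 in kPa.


Step 1: Convert to SI: L = 28371e-6 m, Dh = 115e-6 m
Step 2: dP = 32 * 0.001 * 28371e-6 * 0.272 / (115e-6)^2
Step 3: dP = 18672.30 Pa
Step 4: Convert to kPa: dP = 18.67 kPa


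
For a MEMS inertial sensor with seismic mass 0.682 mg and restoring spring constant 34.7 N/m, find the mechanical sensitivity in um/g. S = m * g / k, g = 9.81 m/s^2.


Step 1: Convert mass: m = 0.682 mg = 6.82e-07 kg
Step 2: S = m * g / k = 6.82e-07 * 9.81 / 34.7
Step 3: S = 1.93e-07 m/g
Step 4: Convert to um/g: S = 0.193 um/g


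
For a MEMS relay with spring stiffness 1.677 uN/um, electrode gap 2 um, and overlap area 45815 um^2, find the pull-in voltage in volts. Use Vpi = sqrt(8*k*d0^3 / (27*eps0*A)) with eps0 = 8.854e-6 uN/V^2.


Step 1: Compute numerator: 8 * k * d0^3 = 8 * 1.677 * 2^3 = 107.328
Step 2: Compute denominator: 27 * eps0 * A = 27 * 8.854e-6 * 45815 = 10.952442
Step 3: Vpi = sqrt(107.328 / 10.952442)
Vpi = 3.13 V


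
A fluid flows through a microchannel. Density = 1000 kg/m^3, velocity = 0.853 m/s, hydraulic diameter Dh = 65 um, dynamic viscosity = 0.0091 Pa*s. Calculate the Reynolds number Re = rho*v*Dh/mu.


Step 1: Convert Dh to meters: Dh = 65e-6 m
Step 2: Re = rho * v * Dh / mu
Re = 1000 * 0.853 * 65e-6 / 0.0091
Re = 6.093


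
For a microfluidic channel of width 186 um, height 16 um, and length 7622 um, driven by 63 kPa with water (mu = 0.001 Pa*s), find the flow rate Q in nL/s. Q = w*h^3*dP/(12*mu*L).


Step 1: Convert all dimensions to SI (meters).
w = 186e-6 m, h = 16e-6 m, L = 7622e-6 m, dP = 63e3 Pa
Step 2: Q = w * h^3 * dP / (12 * mu * L)
Q = 186e-6 * (16e-6)^3 * 63e3 / (12 * 0.001 * 7622e-6) = 5.2476305e-10 m^3/s
Step 3: Convert Q from m^3/s to nL/s (1 m^3 = 1e12 nL, so multiply by 1e12).
Q = 524.763 nL/s


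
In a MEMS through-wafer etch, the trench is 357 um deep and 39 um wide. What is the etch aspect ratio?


Step 1: AR = depth / width
Step 2: AR = 357 / 39
AR = 9.2


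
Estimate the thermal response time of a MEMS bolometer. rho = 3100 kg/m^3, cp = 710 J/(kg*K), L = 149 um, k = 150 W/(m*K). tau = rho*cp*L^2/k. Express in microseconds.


Step 1: Convert L to m: L = 149e-6 m
Step 2: L^2 = (149e-6)^2 = 2.2201e-08 m^2
Step 3: tau = 3100 * 710 * 2.2201e-08 / 150 = 3.2576267e-04 s
Step 4: Convert to microseconds (multiply by 1e6).
tau = 325.763 us


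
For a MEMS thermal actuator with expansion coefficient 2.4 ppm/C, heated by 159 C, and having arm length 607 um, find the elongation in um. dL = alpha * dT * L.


Step 1: Convert CTE: alpha = 2.4 ppm/C = 2.4e-6 /C
Step 2: dL = 2.4e-6 * 159 * 607
dL = 0.2316 um


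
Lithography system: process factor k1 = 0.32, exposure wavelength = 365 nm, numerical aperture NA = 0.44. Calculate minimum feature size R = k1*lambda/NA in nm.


Step 1: Identify values: k1 = 0.32, lambda = 365 nm, NA = 0.44
Step 2: R = k1 * lambda / NA
R = 0.32 * 365 / 0.44
R = 265.5 nm


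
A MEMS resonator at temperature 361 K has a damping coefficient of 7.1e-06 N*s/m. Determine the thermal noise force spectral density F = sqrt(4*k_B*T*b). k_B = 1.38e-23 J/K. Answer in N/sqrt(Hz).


Step 1: Compute 4 * k_B * T * b
= 4 * 1.38e-23 * 361 * 7.1e-06
= 1.4148e-25 N^2/Hz
Step 2: F_noise = sqrt(1.4148e-25)
F_noise = 3.76e-13 N/sqrt(Hz)


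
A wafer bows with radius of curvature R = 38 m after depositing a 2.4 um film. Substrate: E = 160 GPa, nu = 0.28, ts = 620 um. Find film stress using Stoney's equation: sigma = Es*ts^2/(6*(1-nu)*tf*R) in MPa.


Step 1: Compute numerator: Es * ts^2 = 160 * 620^2 = 61504000 (GPa*um^2)
Step 2: Compute denominator (R in um): 6*(1-nu)*tf*R = 6*0.72*2.4*38e6 = 393984000.0 (um^2)
Step 3: sigma (GPa) = 61504000 / 393984000.0 = 1.56108e-01 GPa
Step 4: Convert to MPa (x1000): sigma = 156.1 MPa


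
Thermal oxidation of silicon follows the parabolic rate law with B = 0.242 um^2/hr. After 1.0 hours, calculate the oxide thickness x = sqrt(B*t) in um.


Step 1: Compute B*t = 0.242 * 1.0 = 0.242
Step 2: x = sqrt(0.242)
x = 0.492 um


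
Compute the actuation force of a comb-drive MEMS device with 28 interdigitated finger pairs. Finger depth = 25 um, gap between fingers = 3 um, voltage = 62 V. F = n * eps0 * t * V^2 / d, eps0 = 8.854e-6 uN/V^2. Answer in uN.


Step 1: Parameters: n=28, eps0=8.854e-6 uN/V^2, t=25 um, V=62 V, d=3 um
Step 2: V^2 = 3844
Step 3: F = 28 * 8.854e-6 * 25 * 3844 / 3
F = 7.941 uN


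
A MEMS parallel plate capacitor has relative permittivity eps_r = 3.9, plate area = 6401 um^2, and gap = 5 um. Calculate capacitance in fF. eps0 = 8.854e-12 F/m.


Step 1: Convert area to m^2: A = 6401e-12 m^2
Step 2: Convert gap to m: d = 5e-6 m
Step 3: C = eps0 * eps_r * A / d
C = 8.854e-12 * 3.9 * 6401e-12 / 5e-6
Step 4: Convert to fF (multiply by 1e15).
C = 44.21 fF


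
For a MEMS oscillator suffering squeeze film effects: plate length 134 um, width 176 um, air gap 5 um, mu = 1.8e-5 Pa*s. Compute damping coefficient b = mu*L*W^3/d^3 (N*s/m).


Step 1: Convert to SI.
L = 134e-6 m, W = 176e-6 m, d = 5e-6 m
Step 2: W^3 = (176e-6)^3 = 5.45e-12 m^3
Step 3: d^3 = (5e-6)^3 = 1.25e-16 m^3
Step 4: b = 1.8e-5 * 134e-6 * 5.45e-12 / 1.25e-16
b = 1.05e-04 N*s/m


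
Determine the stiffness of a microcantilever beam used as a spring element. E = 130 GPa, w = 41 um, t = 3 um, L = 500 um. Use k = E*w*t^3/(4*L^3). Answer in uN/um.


Step 1: Convert E to consistent units (1 GPa = 1000 uN/um^2).
E = 130 GPa = 130000 uN/um^2
Step 2: Compute t^3 = 3^3 = 27
Step 3: Compute L^3 = 500^3 = 125000000
Step 4: k = 130000 * 41 * 27 / (4 * 125000000)
k = 0.2878 uN/um


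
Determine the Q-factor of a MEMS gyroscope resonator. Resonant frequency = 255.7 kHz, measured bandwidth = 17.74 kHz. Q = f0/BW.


Step 1: Q = f0 / bandwidth
Step 2: Q = 255.7 / 17.74
Q = 14.4


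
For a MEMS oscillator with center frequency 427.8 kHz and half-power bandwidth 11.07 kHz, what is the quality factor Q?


Step 1: Q = f0 / bandwidth
Step 2: Q = 427.8 / 11.07
Q = 38.6


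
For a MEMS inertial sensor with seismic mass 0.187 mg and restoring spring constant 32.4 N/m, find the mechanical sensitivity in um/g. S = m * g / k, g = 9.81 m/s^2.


Step 1: Convert mass: m = 0.187 mg = 1.87e-07 kg
Step 2: S = m * g / k = 1.87e-07 * 9.81 / 32.4
Step 3: S = 5.66e-08 m/g
Step 4: Convert to um/g: S = 0.057 um/g


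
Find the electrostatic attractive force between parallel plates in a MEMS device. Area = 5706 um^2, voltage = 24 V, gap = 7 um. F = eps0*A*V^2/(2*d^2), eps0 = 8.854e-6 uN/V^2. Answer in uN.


Step 1: Identify parameters.
eps0 = 8.854e-6 uN/V^2, A = 5706 um^2, V = 24 V, d = 7 um
Step 2: Compute V^2 = 24^2 = 576
Step 3: Compute d^2 = 7^2 = 49
Step 4: F = 0.5 * 8.854e-6 * 5706 * 576 / 49
F = 0.297 uN


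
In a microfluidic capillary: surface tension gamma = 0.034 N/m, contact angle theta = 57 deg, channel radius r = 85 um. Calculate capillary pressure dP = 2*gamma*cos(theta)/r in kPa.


Step 1: cos(57 deg) = 0.5446
Step 2: Convert r to m: r = 85e-6 m
Step 3: dP = 2 * 0.034 * 0.5446 / 85e-6 = 435.7 Pa
Step 4: Convert Pa to kPa (divide by 1000).
dP = 0.44 kPa


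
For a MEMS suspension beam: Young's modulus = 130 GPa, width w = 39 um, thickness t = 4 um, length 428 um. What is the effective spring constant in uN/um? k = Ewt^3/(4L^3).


Step 1: Convert E to consistent units (1 GPa = 1000 uN/um^2).
E = 130 GPa = 130000 uN/um^2
Step 2: Compute t^3 = 4^3 = 64
Step 3: Compute L^3 = 428^3 = 78402752
Step 4: k = 130000 * 39 * 64 / (4 * 78402752)
k = 1.0347 uN/um


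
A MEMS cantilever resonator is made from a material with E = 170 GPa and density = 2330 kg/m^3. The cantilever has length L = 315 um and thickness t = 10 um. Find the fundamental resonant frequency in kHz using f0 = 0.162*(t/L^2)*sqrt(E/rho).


Step 1: Convert units to SI.
t_SI = 10e-6 m, L_SI = 315e-6 m
Step 2: Calculate sqrt(E/rho).
sqrt(170e9 / 2330) = 8541.74 m/s
Step 3: Compute f0.
f0 = 0.162 * 10e-6 / (315e-6)^2 * 8541.74 = 139457.0 Hz = 139.46 kHz


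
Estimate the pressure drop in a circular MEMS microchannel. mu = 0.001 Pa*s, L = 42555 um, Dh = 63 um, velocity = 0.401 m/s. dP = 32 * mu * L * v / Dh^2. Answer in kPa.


Step 1: Convert to SI: L = 42555e-6 m, Dh = 63e-6 m
Step 2: dP = 32 * 0.001 * 42555e-6 * 0.401 / (63e-6)^2
Step 3: dP = 137582.71 Pa
Step 4: Convert to kPa: dP = 137.58 kPa


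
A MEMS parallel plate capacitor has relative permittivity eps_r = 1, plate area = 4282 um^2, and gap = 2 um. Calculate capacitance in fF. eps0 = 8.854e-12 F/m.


Step 1: Convert area to m^2: A = 4282e-12 m^2
Step 2: Convert gap to m: d = 2e-6 m
Step 3: C = eps0 * eps_r * A / d
C = 8.854e-12 * 1 * 4282e-12 / 2e-6
Step 4: Convert to fF (multiply by 1e15).
C = 18.96 fF


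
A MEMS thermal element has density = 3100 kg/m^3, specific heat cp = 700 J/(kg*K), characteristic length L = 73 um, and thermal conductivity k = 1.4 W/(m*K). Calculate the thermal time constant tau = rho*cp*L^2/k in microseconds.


Step 1: Convert L to m: L = 73e-6 m
Step 2: L^2 = (73e-6)^2 = 5.329e-09 m^2
Step 3: tau = 3100 * 700 * 5.329e-09 / 1.4 = 8.25995e-03 s
Step 4: Convert to microseconds (multiply by 1e6).
tau = 8259.95 us


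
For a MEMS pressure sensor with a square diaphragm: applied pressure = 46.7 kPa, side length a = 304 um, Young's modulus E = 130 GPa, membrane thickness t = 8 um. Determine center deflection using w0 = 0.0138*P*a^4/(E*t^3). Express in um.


Step 1: Convert pressure to compatible units (E is in GPa, so P in GPa).
P = 46.7 kPa = 46.7e-6 GPa
Step 2: Compute numerator: 0.0138 * P * a^4.
a^4 = 304^4 = 8540717056
numerator = 0.0138 * 46.7e-6 * 8540717056 = 5.5042e+03
Step 3: Compute denominator: E * t^3 = 130 * 8^3 = 66560
Step 4: w0 = numerator / denominator = 5.5042e+03 / 66560 = 0.0827 um


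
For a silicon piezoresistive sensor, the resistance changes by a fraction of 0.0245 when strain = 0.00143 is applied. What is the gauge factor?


Step 1: Identify values.
dR/R = 0.0245, strain = 0.00143
Step 2: GF = (dR/R) / strain = 0.0245 / 0.00143
GF = 17.1


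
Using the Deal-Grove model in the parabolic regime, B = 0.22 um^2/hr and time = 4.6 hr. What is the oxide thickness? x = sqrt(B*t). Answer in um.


Step 1: Compute B*t = 0.22 * 4.6 = 1.012
Step 2: x = sqrt(1.012)
x = 1.006 um


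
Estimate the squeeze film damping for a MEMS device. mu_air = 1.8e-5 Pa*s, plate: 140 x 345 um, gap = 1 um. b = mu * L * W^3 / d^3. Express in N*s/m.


Step 1: Convert to SI.
L = 140e-6 m, W = 345e-6 m, d = 1e-6 m
Step 2: W^3 = (345e-6)^3 = 4.11e-11 m^3
Step 3: d^3 = (1e-6)^3 = 1.00e-18 m^3
Step 4: b = 1.8e-5 * 140e-6 * 4.11e-11 / 1.00e-18
b = 1.03e-01 N*s/m


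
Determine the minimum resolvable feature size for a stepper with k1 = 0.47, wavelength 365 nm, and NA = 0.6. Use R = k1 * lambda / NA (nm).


Step 1: Identify values: k1 = 0.47, lambda = 365 nm, NA = 0.6
Step 2: R = k1 * lambda / NA
R = 0.47 * 365 / 0.6
R = 285.9 nm


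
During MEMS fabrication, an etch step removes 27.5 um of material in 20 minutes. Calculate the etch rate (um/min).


Step 1: Etch rate = depth / time
Step 2: rate = 27.5 / 20
rate = 1.375 um/min


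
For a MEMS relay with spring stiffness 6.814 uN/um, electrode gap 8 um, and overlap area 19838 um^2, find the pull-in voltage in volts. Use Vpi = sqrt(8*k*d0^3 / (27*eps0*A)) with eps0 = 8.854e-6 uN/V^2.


Step 1: Compute numerator: 8 * k * d0^3 = 8 * 6.814 * 8^3 = 27910.144
Step 2: Compute denominator: 27 * eps0 * A = 27 * 8.854e-6 * 19838 = 4.742433
Step 3: Vpi = sqrt(27910.144 / 4.742433)
Vpi = 76.72 V


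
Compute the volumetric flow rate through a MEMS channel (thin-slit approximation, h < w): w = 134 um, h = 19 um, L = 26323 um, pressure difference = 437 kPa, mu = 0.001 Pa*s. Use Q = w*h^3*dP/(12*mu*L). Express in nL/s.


Step 1: Convert all dimensions to SI (meters).
w = 134e-6 m, h = 19e-6 m, L = 26323e-6 m, dP = 437e3 Pa
Step 2: Q = w * h^3 * dP / (12 * mu * L)
Q = 134e-6 * (19e-6)^3 * 437e3 / (12 * 0.001 * 26323e-6) = 1.27154112e-09 m^3/s
Step 3: Convert Q from m^3/s to nL/s (1 m^3 = 1e12 nL, so multiply by 1e12).
Q = 1271.541 nL/s


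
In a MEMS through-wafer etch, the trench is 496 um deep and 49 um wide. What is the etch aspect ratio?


Step 1: AR = depth / width
Step 2: AR = 496 / 49
AR = 10.1


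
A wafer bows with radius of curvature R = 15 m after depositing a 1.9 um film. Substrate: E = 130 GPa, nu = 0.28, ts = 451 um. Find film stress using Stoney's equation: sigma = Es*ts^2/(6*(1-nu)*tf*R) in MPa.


Step 1: Compute numerator: Es * ts^2 = 130 * 451^2 = 26442130 (GPa*um^2)
Step 2: Compute denominator (R in um): 6*(1-nu)*tf*R = 6*0.72*1.9*15e6 = 123120000.0 (um^2)
Step 3: sigma (GPa) = 26442130 / 123120000.0 = 2.14767e-01 GPa
Step 4: Convert to MPa (x1000): sigma = 214.8 MPa


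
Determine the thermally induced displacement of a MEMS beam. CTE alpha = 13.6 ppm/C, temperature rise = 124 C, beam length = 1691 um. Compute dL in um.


Step 1: Convert CTE: alpha = 13.6 ppm/C = 13.6e-6 /C
Step 2: dL = 13.6e-6 * 124 * 1691
dL = 2.8517 um


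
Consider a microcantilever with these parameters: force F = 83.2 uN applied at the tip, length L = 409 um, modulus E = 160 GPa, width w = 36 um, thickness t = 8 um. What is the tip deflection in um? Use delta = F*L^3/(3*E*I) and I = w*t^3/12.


Step 1: Calculate the second moment of area.
I = w * t^3 / 12 = 36 * 8^3 / 12 = 1536.0 um^4
Step 2: Convert E to consistent units (1 GPa = 1000 uN/um^2).
E = 160 GPa = 160000 uN/um^2
Step 3: Calculate tip deflection.
delta = F * L^3 / (3 * E * I)
delta = 83.2 * 409^3 / (3 * 160000 * 1536.0)
delta = 7.7208 um


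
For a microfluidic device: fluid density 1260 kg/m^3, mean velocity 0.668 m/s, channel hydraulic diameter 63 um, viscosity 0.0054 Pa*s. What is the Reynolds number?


Step 1: Convert Dh to meters: Dh = 63e-6 m
Step 2: Re = rho * v * Dh / mu
Re = 1260 * 0.668 * 63e-6 / 0.0054
Re = 9.82


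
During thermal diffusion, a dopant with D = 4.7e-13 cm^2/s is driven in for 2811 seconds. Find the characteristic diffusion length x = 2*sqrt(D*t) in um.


Step 1: Compute D*t = 4.7e-13 * 2811 = 1.32117e-09 cm^2
Step 2: sqrt(D*t) = 3.6348e-05 cm
Step 3: x = 2 * 3.6348e-05 cm = 7.2696e-05 cm
Step 4: Convert to um (1 cm = 1e4 um): x = 0.727 um


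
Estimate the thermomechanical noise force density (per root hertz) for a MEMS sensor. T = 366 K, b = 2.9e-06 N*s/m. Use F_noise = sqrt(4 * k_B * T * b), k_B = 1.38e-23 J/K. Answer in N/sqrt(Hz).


Step 1: Compute 4 * k_B * T * b
= 4 * 1.38e-23 * 366 * 2.9e-06
= 5.8589e-26 N^2/Hz
Step 2: F_noise = sqrt(5.8589e-26)
F_noise = 2.42e-13 N/sqrt(Hz)


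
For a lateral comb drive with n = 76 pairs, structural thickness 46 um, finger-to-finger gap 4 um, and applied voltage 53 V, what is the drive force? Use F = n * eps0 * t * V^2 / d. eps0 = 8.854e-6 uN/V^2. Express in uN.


Step 1: Parameters: n=76, eps0=8.854e-6 uN/V^2, t=46 um, V=53 V, d=4 um
Step 2: V^2 = 2809
Step 3: F = 76 * 8.854e-6 * 46 * 2809 / 4
F = 21.737 uN


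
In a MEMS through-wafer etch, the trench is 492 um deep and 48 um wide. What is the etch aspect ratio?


Step 1: AR = depth / width
Step 2: AR = 492 / 48
AR = 10.3


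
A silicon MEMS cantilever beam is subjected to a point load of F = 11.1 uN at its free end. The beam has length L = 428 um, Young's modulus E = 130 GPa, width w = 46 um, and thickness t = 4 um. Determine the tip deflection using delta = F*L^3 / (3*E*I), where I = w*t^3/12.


Step 1: Calculate the second moment of area.
I = w * t^3 / 12 = 46 * 4^3 / 12 = 245.3333 um^4
Step 2: Convert E to consistent units (1 GPa = 1000 uN/um^2).
E = 130 GPa = 130000 uN/um^2
Step 3: Calculate tip deflection.
delta = F * L^3 / (3 * E * I)
delta = 11.1 * 428^3 / (3 * 130000 * 245.3333)
delta = 9.0956 um


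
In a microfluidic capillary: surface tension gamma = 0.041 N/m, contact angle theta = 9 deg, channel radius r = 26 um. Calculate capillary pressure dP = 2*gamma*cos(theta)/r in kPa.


Step 1: cos(9 deg) = 0.9877
Step 2: Convert r to m: r = 26e-6 m
Step 3: dP = 2 * 0.041 * 0.9877 / 26e-6 = 3115.1 Pa
Step 4: Convert Pa to kPa (divide by 1000).
dP = 3.12 kPa


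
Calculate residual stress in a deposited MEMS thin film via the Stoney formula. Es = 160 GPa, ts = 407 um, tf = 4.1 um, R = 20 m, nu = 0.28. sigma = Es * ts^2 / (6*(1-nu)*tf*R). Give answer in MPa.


Step 1: Compute numerator: Es * ts^2 = 160 * 407^2 = 26503840 (GPa*um^2)
Step 2: Compute denominator (R in um): 6*(1-nu)*tf*R = 6*0.72*4.1*20e6 = 354240000.0 (um^2)
Step 3: sigma (GPa) = 26503840 / 354240000.0 = 7.4819e-02 GPa
Step 4: Convert to MPa (x1000): sigma = 74.8 MPa


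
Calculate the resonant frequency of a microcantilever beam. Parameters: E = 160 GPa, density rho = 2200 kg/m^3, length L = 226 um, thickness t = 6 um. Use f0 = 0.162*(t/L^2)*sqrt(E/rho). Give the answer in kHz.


Step 1: Convert units to SI.
t_SI = 6e-6 m, L_SI = 226e-6 m
Step 2: Calculate sqrt(E/rho).
sqrt(160e9 / 2200) = 8528.03 m/s
Step 3: Compute f0.
f0 = 0.162 * 6e-6 / (226e-6)^2 * 8528.03 = 162292.4 Hz = 162.29 kHz


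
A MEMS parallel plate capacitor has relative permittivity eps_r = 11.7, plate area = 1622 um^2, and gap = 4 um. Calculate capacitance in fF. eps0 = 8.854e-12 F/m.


Step 1: Convert area to m^2: A = 1622e-12 m^2
Step 2: Convert gap to m: d = 4e-6 m
Step 3: C = eps0 * eps_r * A / d
C = 8.854e-12 * 11.7 * 1622e-12 / 4e-6
Step 4: Convert to fF (multiply by 1e15).
C = 42.01 fF


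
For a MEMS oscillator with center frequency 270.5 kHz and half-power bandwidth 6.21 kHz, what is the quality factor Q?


Step 1: Q = f0 / bandwidth
Step 2: Q = 270.5 / 6.21
Q = 43.6


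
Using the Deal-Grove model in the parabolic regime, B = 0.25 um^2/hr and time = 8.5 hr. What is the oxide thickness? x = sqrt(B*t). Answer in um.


Step 1: Compute B*t = 0.25 * 8.5 = 2.125
Step 2: x = sqrt(2.125)
x = 1.458 um


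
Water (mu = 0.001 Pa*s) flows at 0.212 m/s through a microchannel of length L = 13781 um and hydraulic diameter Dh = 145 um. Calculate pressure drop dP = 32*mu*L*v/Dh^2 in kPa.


Step 1: Convert to SI: L = 13781e-6 m, Dh = 145e-6 m
Step 2: dP = 32 * 0.001 * 13781e-6 * 0.212 / (145e-6)^2
Step 3: dP = 4446.63 Pa
Step 4: Convert to kPa: dP = 4.45 kPa


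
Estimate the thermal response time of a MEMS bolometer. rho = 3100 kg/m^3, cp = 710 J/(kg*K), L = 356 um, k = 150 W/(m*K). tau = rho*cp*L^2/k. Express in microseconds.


Step 1: Convert L to m: L = 356e-6 m
Step 2: L^2 = (356e-6)^2 = 1.26736e-07 m^2
Step 3: tau = 3100 * 710 * 1.26736e-07 / 150 = 1.8596396e-03 s
Step 4: Convert to microseconds (multiply by 1e6).
tau = 1859.64 us


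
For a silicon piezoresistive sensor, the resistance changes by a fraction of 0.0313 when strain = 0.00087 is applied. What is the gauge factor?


Step 1: Identify values.
dR/R = 0.0313, strain = 0.00087
Step 2: GF = (dR/R) / strain = 0.0313 / 0.00087
GF = 36.0


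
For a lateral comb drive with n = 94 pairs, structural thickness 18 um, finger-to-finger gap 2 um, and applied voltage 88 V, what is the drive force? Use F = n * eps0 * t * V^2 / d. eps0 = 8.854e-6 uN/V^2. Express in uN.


Step 1: Parameters: n=94, eps0=8.854e-6 uN/V^2, t=18 um, V=88 V, d=2 um
Step 2: V^2 = 7744
Step 3: F = 94 * 8.854e-6 * 18 * 7744 / 2
F = 58.006 uN


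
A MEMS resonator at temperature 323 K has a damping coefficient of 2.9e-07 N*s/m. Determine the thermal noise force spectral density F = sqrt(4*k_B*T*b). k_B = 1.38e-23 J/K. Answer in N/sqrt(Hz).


Step 1: Compute 4 * k_B * T * b
= 4 * 1.38e-23 * 323 * 2.9e-07
= 5.1706e-27 N^2/Hz
Step 2: F_noise = sqrt(5.1706e-27)
F_noise = 7.19e-14 N/sqrt(Hz)


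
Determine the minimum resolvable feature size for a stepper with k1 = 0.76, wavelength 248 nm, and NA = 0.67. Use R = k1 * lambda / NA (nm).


Step 1: Identify values: k1 = 0.76, lambda = 248 nm, NA = 0.67
Step 2: R = k1 * lambda / NA
R = 0.76 * 248 / 0.67
R = 281.3 nm


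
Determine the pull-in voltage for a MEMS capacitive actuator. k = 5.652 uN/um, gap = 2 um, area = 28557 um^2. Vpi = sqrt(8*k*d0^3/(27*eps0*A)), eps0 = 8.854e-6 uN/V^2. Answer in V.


Step 1: Compute numerator: 8 * k * d0^3 = 8 * 5.652 * 2^3 = 361.728
Step 2: Compute denominator: 27 * eps0 * A = 27 * 8.854e-6 * 28557 = 6.826779
Step 3: Vpi = sqrt(361.728 / 6.826779)
Vpi = 7.28 V


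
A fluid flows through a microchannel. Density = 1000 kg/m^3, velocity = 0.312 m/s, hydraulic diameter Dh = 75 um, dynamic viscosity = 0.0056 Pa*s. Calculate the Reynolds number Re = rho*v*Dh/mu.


Step 1: Convert Dh to meters: Dh = 75e-6 m
Step 2: Re = rho * v * Dh / mu
Re = 1000 * 0.312 * 75e-6 / 0.0056
Re = 4.179


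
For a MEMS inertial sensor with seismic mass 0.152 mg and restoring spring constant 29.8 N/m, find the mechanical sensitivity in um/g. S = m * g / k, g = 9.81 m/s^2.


Step 1: Convert mass: m = 0.152 mg = 1.52e-07 kg
Step 2: S = m * g / k = 1.52e-07 * 9.81 / 29.8
Step 3: S = 5.00e-08 m/g
Step 4: Convert to um/g: S = 0.05 um/g


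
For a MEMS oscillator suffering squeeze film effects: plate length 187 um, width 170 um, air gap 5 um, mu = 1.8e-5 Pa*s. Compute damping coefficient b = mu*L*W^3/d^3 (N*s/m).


Step 1: Convert to SI.
L = 187e-6 m, W = 170e-6 m, d = 5e-6 m
Step 2: W^3 = (170e-6)^3 = 4.91e-12 m^3
Step 3: d^3 = (5e-6)^3 = 1.25e-16 m^3
Step 4: b = 1.8e-5 * 187e-6 * 4.91e-12 / 1.25e-16
b = 1.32e-04 N*s/m


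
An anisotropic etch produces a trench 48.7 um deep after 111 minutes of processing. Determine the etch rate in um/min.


Step 1: Etch rate = depth / time
Step 2: rate = 48.7 / 111
rate = 0.439 um/min


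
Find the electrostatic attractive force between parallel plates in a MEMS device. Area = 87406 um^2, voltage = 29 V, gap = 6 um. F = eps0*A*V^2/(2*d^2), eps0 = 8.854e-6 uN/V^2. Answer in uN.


Step 1: Identify parameters.
eps0 = 8.854e-6 uN/V^2, A = 87406 um^2, V = 29 V, d = 6 um
Step 2: Compute V^2 = 29^2 = 841
Step 3: Compute d^2 = 6^2 = 36
Step 4: F = 0.5 * 8.854e-6 * 87406 * 841 / 36
F = 9.039 uN


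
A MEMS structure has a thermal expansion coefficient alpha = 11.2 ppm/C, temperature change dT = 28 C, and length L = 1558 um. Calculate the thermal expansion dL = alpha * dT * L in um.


Step 1: Convert CTE: alpha = 11.2 ppm/C = 11.2e-6 /C
Step 2: dL = 11.2e-6 * 28 * 1558
dL = 0.4886 um


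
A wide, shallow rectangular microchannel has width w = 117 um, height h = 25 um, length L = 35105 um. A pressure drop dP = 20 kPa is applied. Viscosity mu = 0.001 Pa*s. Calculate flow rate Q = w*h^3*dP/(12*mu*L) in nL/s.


Step 1: Convert all dimensions to SI (meters).
w = 117e-6 m, h = 25e-6 m, L = 35105e-6 m, dP = 20e3 Pa
Step 2: Q = w * h^3 * dP / (12 * mu * L)
Q = 117e-6 * (25e-6)^3 * 20e3 / (12 * 0.001 * 35105e-6) = 8.679319e-11 m^3/s
Step 3: Convert Q from m^3/s to nL/s (1 m^3 = 1e12 nL, so multiply by 1e12).
Q = 86.793 nL/s


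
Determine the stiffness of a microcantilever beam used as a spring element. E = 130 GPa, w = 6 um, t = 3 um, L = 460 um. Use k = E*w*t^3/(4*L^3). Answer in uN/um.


Step 1: Convert E to consistent units (1 GPa = 1000 uN/um^2).
E = 130 GPa = 130000 uN/um^2
Step 2: Compute t^3 = 3^3 = 27
Step 3: Compute L^3 = 460^3 = 97336000
Step 4: k = 130000 * 6 * 27 / (4 * 97336000)
k = 0.0541 uN/um


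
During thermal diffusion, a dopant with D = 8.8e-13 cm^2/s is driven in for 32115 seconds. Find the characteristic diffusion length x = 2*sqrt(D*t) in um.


Step 1: Compute D*t = 8.8e-13 * 32115 = 2.82612e-08 cm^2
Step 2: sqrt(D*t) = 1.68111e-04 cm
Step 3: x = 2 * 1.68111e-04 cm = 3.36222e-04 cm
Step 4: Convert to um (1 cm = 1e4 um): x = 3.362 um


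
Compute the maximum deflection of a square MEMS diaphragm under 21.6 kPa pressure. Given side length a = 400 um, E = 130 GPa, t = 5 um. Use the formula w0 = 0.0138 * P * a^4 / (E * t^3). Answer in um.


Step 1: Convert pressure to compatible units (E is in GPa, so P in GPa).
P = 21.6 kPa = 21.6e-6 GPa
Step 2: Compute numerator: 0.0138 * P * a^4.
a^4 = 400^4 = 25600000000
numerator = 0.0138 * 21.6e-6 * 25600000000 = 7.63085e+03
Step 3: Compute denominator: E * t^3 = 130 * 5^3 = 16250
Step 4: w0 = numerator / denominator = 7.63085e+03 / 16250 = 0.4696 um


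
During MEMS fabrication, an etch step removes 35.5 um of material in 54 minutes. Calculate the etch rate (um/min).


Step 1: Etch rate = depth / time
Step 2: rate = 35.5 / 54
rate = 0.657 um/min


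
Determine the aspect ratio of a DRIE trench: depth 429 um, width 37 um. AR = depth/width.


Step 1: AR = depth / width
Step 2: AR = 429 / 37
AR = 11.6


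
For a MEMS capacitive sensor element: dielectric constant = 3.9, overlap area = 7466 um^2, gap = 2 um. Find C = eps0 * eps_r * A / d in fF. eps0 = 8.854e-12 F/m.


Step 1: Convert area to m^2: A = 7466e-12 m^2
Step 2: Convert gap to m: d = 2e-6 m
Step 3: C = eps0 * eps_r * A / d
C = 8.854e-12 * 3.9 * 7466e-12 / 2e-6
Step 4: Convert to fF (multiply by 1e15).
C = 128.9 fF


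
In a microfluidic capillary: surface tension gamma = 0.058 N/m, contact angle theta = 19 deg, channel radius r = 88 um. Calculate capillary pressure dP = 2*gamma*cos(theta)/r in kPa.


Step 1: cos(19 deg) = 0.9455
Step 2: Convert r to m: r = 88e-6 m
Step 3: dP = 2 * 0.058 * 0.9455 / 88e-6 = 1246.3 Pa
Step 4: Convert Pa to kPa (divide by 1000).
dP = 1.25 kPa


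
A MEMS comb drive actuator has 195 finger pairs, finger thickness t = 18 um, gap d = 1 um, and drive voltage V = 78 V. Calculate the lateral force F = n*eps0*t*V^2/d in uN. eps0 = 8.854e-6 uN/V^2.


Step 1: Parameters: n=195, eps0=8.854e-6 uN/V^2, t=18 um, V=78 V, d=1 um
Step 2: V^2 = 6084
Step 3: F = 195 * 8.854e-6 * 18 * 6084 / 1
F = 189.076 uN


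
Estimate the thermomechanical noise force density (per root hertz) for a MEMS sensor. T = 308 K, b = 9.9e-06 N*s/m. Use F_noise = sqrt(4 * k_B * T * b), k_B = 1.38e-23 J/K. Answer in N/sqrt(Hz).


Step 1: Compute 4 * k_B * T * b
= 4 * 1.38e-23 * 308 * 9.9e-06
= 1.6832e-25 N^2/Hz
Step 2: F_noise = sqrt(1.6832e-25)
F_noise = 4.10e-13 N/sqrt(Hz)


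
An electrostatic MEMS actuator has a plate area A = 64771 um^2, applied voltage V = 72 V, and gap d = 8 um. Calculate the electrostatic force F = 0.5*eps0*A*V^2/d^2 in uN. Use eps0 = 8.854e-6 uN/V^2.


Step 1: Identify parameters.
eps0 = 8.854e-6 uN/V^2, A = 64771 um^2, V = 72 V, d = 8 um
Step 2: Compute V^2 = 72^2 = 5184
Step 3: Compute d^2 = 8^2 = 64
Step 4: F = 0.5 * 8.854e-6 * 64771 * 5184 / 64
F = 23.226 uN


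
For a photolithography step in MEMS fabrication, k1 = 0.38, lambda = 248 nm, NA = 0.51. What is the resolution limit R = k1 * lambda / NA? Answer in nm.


Step 1: Identify values: k1 = 0.38, lambda = 248 nm, NA = 0.51
Step 2: R = k1 * lambda / NA
R = 0.38 * 248 / 0.51
R = 184.8 nm


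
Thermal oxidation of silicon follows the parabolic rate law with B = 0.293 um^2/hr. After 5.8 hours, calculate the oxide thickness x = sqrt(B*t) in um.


Step 1: Compute B*t = 0.293 * 5.8 = 1.6994
Step 2: x = sqrt(1.6994)
x = 1.304 um


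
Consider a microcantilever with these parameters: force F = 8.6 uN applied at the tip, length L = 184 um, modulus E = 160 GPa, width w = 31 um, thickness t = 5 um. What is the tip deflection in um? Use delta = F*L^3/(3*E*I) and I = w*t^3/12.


Step 1: Calculate the second moment of area.
I = w * t^3 / 12 = 31 * 5^3 / 12 = 322.9167 um^4
Step 2: Convert E to consistent units (1 GPa = 1000 uN/um^2).
E = 160 GPa = 160000 uN/um^2
Step 3: Calculate tip deflection.
delta = F * L^3 / (3 * E * I)
delta = 8.6 * 184^3 / (3 * 160000 * 322.9167)
delta = 0.3456 um


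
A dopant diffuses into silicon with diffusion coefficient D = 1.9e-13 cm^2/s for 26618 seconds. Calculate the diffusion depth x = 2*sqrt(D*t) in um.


Step 1: Compute D*t = 1.9e-13 * 26618 = 5.05742e-09 cm^2
Step 2: sqrt(D*t) = 7.11155e-05 cm
Step 3: x = 2 * 7.11155e-05 cm = 1.42231e-04 cm
Step 4: Convert to um (1 cm = 1e4 um): x = 1.422 um


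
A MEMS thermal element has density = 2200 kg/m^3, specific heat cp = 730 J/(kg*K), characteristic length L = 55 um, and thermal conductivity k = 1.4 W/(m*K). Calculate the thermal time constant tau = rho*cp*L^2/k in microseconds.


Step 1: Convert L to m: L = 55e-6 m
Step 2: L^2 = (55e-6)^2 = 3.025e-09 m^2
Step 3: tau = 2200 * 730 * 3.025e-09 / 1.4 = 3.47010714e-03 s
Step 4: Convert to microseconds (multiply by 1e6).
tau = 3470.107 us


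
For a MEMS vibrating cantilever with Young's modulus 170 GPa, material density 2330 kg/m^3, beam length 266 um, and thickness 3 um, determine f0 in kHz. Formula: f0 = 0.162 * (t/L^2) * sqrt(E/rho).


Step 1: Convert units to SI.
t_SI = 3e-6 m, L_SI = 266e-6 m
Step 2: Calculate sqrt(E/rho).
sqrt(170e9 / 2330) = 8541.74 m/s
Step 3: Compute f0.
f0 = 0.162 * 3e-6 / (266e-6)^2 * 8541.74 = 58670.4 Hz = 58.67 kHz


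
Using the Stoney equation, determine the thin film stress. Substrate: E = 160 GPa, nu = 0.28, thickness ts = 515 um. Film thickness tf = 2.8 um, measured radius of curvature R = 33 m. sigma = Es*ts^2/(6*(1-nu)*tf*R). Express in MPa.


Step 1: Compute numerator: Es * ts^2 = 160 * 515^2 = 42436000 (GPa*um^2)
Step 2: Compute denominator (R in um): 6*(1-nu)*tf*R = 6*0.72*2.8*33e6 = 399168000.0 (um^2)
Step 3: sigma (GPa) = 42436000 / 399168000.0 = 1.06311e-01 GPa
Step 4: Convert to MPa (x1000): sigma = 106.3 MPa


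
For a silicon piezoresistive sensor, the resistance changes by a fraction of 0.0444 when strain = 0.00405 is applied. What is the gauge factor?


Step 1: Identify values.
dR/R = 0.0444, strain = 0.00405
Step 2: GF = (dR/R) / strain = 0.0444 / 0.00405
GF = 11.0


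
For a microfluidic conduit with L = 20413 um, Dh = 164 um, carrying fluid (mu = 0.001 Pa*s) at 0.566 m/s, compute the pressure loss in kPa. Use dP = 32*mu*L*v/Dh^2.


Step 1: Convert to SI: L = 20413e-6 m, Dh = 164e-6 m
Step 2: dP = 32 * 0.001 * 20413e-6 * 0.566 / (164e-6)^2
Step 3: dP = 13746.29 Pa
Step 4: Convert to kPa: dP = 13.75 kPa


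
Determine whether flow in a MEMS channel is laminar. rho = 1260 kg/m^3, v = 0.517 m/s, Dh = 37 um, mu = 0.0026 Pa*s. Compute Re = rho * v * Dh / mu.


Step 1: Convert Dh to meters: Dh = 37e-6 m
Step 2: Re = rho * v * Dh / mu
Re = 1260 * 0.517 * 37e-6 / 0.0026
Re = 9.27
Since Re = 9.27 is below ~2300, the flow is laminar.


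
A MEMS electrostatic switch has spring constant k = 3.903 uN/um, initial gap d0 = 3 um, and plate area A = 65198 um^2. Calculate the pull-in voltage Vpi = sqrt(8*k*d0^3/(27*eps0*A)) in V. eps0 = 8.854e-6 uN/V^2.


Step 1: Compute numerator: 8 * k * d0^3 = 8 * 3.903 * 3^3 = 843.048
Step 2: Compute denominator: 27 * eps0 * A = 27 * 8.854e-6 * 65198 = 15.586103
Step 3: Vpi = sqrt(843.048 / 15.586103)
Vpi = 7.35 V


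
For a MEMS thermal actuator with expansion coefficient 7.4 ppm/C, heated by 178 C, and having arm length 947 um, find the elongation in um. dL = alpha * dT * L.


Step 1: Convert CTE: alpha = 7.4 ppm/C = 7.4e-6 /C
Step 2: dL = 7.4e-6 * 178 * 947
dL = 1.2474 um


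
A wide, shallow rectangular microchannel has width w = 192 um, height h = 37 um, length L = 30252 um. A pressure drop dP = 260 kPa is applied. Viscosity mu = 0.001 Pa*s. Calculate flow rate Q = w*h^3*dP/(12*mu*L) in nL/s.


Step 1: Convert all dimensions to SI (meters).
w = 192e-6 m, h = 37e-6 m, L = 30252e-6 m, dP = 260e3 Pa
Step 2: Q = w * h^3 * dP / (12 * mu * L)
Q = 192e-6 * (37e-6)^3 * 260e3 / (12 * 0.001 * 30252e-6) = 6.96537353e-09 m^3/s
Step 3: Convert Q from m^3/s to nL/s (1 m^3 = 1e12 nL, so multiply by 1e12).
Q = 6965.374 nL/s


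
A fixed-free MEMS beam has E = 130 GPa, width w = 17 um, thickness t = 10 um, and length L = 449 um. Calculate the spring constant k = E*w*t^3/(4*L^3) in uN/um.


Step 1: Convert E to consistent units (1 GPa = 1000 uN/um^2).
E = 130 GPa = 130000 uN/um^2
Step 2: Compute t^3 = 10^3 = 1000
Step 3: Compute L^3 = 449^3 = 90518849
Step 4: k = 130000 * 17 * 1000 / (4 * 90518849)
k = 6.1037 uN/um


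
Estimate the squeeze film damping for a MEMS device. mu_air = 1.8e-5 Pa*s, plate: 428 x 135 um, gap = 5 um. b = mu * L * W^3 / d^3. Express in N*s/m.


Step 1: Convert to SI.
L = 428e-6 m, W = 135e-6 m, d = 5e-6 m
Step 2: W^3 = (135e-6)^3 = 2.46e-12 m^3
Step 3: d^3 = (5e-6)^3 = 1.25e-16 m^3
Step 4: b = 1.8e-5 * 428e-6 * 2.46e-12 / 1.25e-16
b = 1.52e-04 N*s/m


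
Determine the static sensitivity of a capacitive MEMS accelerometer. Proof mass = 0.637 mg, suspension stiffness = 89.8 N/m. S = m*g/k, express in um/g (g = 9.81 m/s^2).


Step 1: Convert mass: m = 0.637 mg = 6.37e-07 kg
Step 2: S = m * g / k = 6.37e-07 * 9.81 / 89.8
Step 3: S = 6.96e-08 m/g
Step 4: Convert to um/g: S = 0.07 um/g


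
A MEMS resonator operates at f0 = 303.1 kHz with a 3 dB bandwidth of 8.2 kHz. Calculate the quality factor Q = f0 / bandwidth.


Step 1: Q = f0 / bandwidth
Step 2: Q = 303.1 / 8.2
Q = 37.0


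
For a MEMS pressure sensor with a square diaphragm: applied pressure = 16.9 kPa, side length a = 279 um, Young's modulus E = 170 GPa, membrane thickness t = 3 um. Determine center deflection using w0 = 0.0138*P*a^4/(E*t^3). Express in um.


Step 1: Convert pressure to compatible units (E is in GPa, so P in GPa).
P = 16.9 kPa = 16.9e-6 GPa
Step 2: Compute numerator: 0.0138 * P * a^4.
a^4 = 279^4 = 6059221281
numerator = 0.0138 * 16.9e-6 * 6059221281 = 1.41313e+03
Step 3: Compute denominator: E * t^3 = 170 * 3^3 = 4590
Step 4: w0 = numerator / denominator = 1.41313e+03 / 4590 = 0.3079 um


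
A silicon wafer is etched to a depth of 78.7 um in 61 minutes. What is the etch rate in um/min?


Step 1: Etch rate = depth / time
Step 2: rate = 78.7 / 61
rate = 1.29 um/min


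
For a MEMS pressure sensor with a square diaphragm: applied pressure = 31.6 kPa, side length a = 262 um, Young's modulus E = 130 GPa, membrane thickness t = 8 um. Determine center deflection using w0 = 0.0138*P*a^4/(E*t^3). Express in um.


Step 1: Convert pressure to compatible units (E is in GPa, so P in GPa).
P = 31.6 kPa = 31.6e-6 GPa
Step 2: Compute numerator: 0.0138 * P * a^4.
a^4 = 262^4 = 4711998736
numerator = 0.0138 * 31.6e-6 * 4711998736 = 2.0548e+03
Step 3: Compute denominator: E * t^3 = 130 * 8^3 = 66560
Step 4: w0 = numerator / denominator = 2.0548e+03 / 66560 = 0.0309 um
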